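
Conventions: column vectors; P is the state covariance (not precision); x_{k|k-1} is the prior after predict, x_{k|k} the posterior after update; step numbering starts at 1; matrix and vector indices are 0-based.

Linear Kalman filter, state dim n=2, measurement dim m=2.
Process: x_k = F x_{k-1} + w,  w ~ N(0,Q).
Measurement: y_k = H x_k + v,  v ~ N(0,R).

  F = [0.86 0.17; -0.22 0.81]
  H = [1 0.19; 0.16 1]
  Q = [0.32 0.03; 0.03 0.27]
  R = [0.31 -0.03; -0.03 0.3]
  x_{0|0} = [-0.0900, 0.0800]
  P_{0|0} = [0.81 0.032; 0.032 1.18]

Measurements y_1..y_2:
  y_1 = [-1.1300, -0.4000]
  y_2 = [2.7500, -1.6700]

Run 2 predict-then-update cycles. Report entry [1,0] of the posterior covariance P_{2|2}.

P_post[1,0] = -0.0568

step 1: x^-=[-0.0638, 0.0846]  P^-=[0.9625 0.0603; 0.0603 1.0720]  S=[1.3342 0.3898; 0.3898 1.4159]  K=[0.7458 -0.0540; -0.0276 0.7715]  nu=[-1.0823, -0.4744]  x^+=[-0.8454, -0.2516]  P^+=[0.2477 -0.0782; -0.0782 0.2448]
step 2: x^-=[-0.7698, -0.0178]  P^-=[0.4874 -0.0347; -0.0347 0.4705]  S=[0.8012 0.1016; 0.1016 0.7718]  K=[0.6031 -0.0233; -0.0083 0.6034]  nu=[3.5232, -1.5290]  x^+=[1.3906, -0.9696]  P^+=[0.1984 -0.0568; -0.0568 0.1904]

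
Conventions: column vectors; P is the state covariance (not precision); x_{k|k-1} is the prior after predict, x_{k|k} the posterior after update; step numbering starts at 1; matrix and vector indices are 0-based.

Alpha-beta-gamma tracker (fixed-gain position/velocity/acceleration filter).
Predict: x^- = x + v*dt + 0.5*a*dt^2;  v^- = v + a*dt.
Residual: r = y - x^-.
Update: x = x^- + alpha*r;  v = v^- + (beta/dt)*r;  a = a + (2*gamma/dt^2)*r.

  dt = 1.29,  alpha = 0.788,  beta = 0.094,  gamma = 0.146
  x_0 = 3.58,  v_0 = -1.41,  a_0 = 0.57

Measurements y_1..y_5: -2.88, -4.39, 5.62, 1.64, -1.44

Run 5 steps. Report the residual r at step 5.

step 1: x_pred=2.2354  r=-5.1154  x^+=-1.7955  v^+=-1.0474  a^+=-0.3276
step 2: x_pred=-3.4193  r=-0.9707  x^+=-4.1842  v^+=-1.5408  a^+=-0.4979
step 3: x_pred=-6.5861  r=12.2061  x^+=3.0323  v^+=-1.2937  a^+=1.6439
step 4: x_pred=2.7313  r=-1.0913  x^+=1.8714  v^+=0.7474  a^+=1.4524
step 5: x_pred=4.0440  r=-5.4840  x^+=-0.2774  v^+=2.2214  a^+=0.4901

resid = -5.4840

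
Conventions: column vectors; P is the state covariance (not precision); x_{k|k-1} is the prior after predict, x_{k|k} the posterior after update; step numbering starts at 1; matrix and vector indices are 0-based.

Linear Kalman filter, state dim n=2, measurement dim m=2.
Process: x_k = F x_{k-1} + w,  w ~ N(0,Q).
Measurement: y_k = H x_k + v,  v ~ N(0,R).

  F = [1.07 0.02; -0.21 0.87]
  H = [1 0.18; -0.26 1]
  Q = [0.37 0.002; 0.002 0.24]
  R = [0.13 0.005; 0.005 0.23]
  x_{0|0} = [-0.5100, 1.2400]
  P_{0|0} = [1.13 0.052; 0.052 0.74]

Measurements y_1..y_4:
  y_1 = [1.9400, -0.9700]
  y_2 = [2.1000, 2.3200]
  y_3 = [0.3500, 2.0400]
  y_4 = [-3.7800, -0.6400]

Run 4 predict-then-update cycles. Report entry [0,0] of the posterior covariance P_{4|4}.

step 1: x^-=[-0.5209, 1.1859]  P^-=[1.6663 -0.1908; -0.1908 0.8309]  S=[1.7545 -0.4606; -0.4606 1.2728]  K=[0.8855 -0.1699; 0.1747 0.7550]  nu=[2.2474, -2.2913]  x^+=[1.8585, -0.1515]  P^+=[0.1151 -0.0047; -0.0047 0.1733]
step 2: x^-=[1.9856, -0.5221]  P^-=[0.5017 -0.0252; -0.0252 0.3780]  S=[0.6348 -0.0814; -0.0814 0.6550]  K=[0.7648 -0.1425; 0.1451 0.6051]  nu=[0.2084, 3.3584]  x^+=[1.6662, 1.5403]  P^+=[0.0993 -0.0032; -0.0032 0.1391]
step 3: x^-=[1.8137, 0.9901]  P^-=[0.4836 -0.0208; -0.0208 0.3508]  S=[0.6175 -0.0774; -0.0774 0.6243]  K=[0.7595 -0.1405; 0.1423 0.5882]  nu=[-1.6419, 1.5214]  x^+=[0.3528, 1.6514]  P^+=[0.0986 -0.0029; -0.0029 0.1352]
step 4: x^-=[0.4106, 1.3626]  P^-=[0.4828 -0.0205; -0.0205 0.3478]  S=[0.6167 -0.0774; -0.0774 0.6211]  K=[0.7593 -0.1404; 0.1419 0.5862]  nu=[-4.4358, -1.8959]  x^+=[-2.6912, -0.3784]  P^+=[0.0985 -0.0029; -0.0029 0.1348]

P_post[0,0] = 0.0985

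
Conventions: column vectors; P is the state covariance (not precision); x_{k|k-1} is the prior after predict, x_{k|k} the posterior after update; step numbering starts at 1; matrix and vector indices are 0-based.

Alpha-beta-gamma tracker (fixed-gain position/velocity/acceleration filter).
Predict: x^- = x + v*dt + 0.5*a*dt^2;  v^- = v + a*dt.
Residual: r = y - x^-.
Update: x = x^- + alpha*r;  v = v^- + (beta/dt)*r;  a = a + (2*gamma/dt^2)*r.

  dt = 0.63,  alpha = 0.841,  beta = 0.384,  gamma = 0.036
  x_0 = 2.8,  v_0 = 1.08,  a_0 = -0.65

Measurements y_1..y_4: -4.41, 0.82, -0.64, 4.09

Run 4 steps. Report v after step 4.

step 1: x_pred=3.3514  r=-7.7614  x^+=-3.1759  v^+=-4.0603  a^+=-2.0580
step 2: x_pred=-6.1423  r=6.9623  x^+=-0.2870  v^+=-1.1131  a^+=-0.7950
step 3: x_pred=-1.1460  r=0.5060  x^+=-0.7205  v^+=-1.3055  a^+=-0.7032
step 4: x_pred=-1.6825  r=5.7725  x^+=3.1722  v^+=1.7700  a^+=0.3440

v_post = 1.7700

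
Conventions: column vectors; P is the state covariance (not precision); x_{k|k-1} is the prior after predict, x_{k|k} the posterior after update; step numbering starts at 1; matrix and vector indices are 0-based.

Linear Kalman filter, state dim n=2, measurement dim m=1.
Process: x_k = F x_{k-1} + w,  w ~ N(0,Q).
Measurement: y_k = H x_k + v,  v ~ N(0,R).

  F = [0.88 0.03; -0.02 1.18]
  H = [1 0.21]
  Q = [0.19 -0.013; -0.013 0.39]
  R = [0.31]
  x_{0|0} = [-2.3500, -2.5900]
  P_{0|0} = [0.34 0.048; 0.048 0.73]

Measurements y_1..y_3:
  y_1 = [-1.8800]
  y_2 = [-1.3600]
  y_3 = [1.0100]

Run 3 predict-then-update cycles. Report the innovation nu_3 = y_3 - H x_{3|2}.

innov = [2.7732]

step 1: x^-=[-2.1457, -3.0092]  P^-=[0.4565 0.0567; 0.0567 1.4043]  S=[0.8522]  K=[0.5496; 0.4125]  nu=[0.8976]  x^+=[-1.6524, -2.6389]  P^+=[0.1991 -0.1366; -0.1366 1.2593]
step 2: x^-=[-1.5332, -3.0808]  P^-=[0.3381 -0.1136; -0.1136 2.1499]  S=[0.6952]  K=[0.4520; 0.4860]  nu=[0.8202]  x^+=[-1.1625, -2.6822]  P^+=[0.1961 -0.2663; -0.2663 1.9858]
step 3: x^-=[-1.1035, -3.1418]  P^-=[0.3295 -0.2226; -0.2226 3.1676]  S=[0.6858]  K=[0.4124; 0.6455]  nu=[2.7732]  x^+=[0.0402, -1.3518]  P^+=[0.2129 -0.4051; -0.4051 2.8819]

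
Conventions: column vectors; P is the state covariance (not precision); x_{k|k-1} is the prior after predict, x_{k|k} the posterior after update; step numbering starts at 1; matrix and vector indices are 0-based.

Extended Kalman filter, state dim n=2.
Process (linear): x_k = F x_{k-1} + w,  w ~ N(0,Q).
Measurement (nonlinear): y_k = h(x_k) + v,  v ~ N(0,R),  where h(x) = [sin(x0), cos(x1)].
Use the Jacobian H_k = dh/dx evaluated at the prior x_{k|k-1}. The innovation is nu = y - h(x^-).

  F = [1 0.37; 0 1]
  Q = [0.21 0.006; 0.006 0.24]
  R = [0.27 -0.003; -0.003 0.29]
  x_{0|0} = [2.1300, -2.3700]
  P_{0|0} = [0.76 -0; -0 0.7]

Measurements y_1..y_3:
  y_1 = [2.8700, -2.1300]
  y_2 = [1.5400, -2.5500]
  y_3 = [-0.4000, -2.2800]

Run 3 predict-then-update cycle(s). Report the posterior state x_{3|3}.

step 1: x^-=[1.2531, -2.3700]  P^-=[1.0658 0.2650; 0.2650 0.9400]  H_jac=[0.3124 0.0000; 0.0000 0.6973]  S=[0.3740 0.0547; 0.0547 0.7470]  K=[0.8633 0.1841; 0.0940 0.8705]  nu=[1.9200, -1.4132]  x^+=[2.6504, -3.4198]  P^+=[0.7444 0.0729; 0.0729 0.3616]
step 2: x^-=[1.3851, -3.4198]  P^-=[1.0578 0.2127; 0.2127 0.6016]  H_jac=[0.1846 0.0000; 0.0000 -0.2746]  S=[0.3061 -0.0138; -0.0138 0.3354]  K=[0.6314 -0.1482; 0.1063 -0.4883]  nu=[0.5572, -1.5884]  x^+=[1.9723, -2.5849]  P^+=[0.9258 0.1634; 0.1634 0.5168]
step 3: x^-=[1.0159, -2.5849]  P^-=[1.3275 0.3606; 0.3606 0.7568]  H_jac=[0.5268 0.0000; 0.0000 0.5284]  S=[0.6385 0.0974; 0.0974 0.5013]  K=[1.0691 0.1724; 0.1813 0.7625]  nu=[-1.2500, -1.4310]  x^+=[-0.5671, -3.9026]  P^+=[0.5469 0.0886; 0.0886 0.4175]

x_post = [-0.5671, -3.9026]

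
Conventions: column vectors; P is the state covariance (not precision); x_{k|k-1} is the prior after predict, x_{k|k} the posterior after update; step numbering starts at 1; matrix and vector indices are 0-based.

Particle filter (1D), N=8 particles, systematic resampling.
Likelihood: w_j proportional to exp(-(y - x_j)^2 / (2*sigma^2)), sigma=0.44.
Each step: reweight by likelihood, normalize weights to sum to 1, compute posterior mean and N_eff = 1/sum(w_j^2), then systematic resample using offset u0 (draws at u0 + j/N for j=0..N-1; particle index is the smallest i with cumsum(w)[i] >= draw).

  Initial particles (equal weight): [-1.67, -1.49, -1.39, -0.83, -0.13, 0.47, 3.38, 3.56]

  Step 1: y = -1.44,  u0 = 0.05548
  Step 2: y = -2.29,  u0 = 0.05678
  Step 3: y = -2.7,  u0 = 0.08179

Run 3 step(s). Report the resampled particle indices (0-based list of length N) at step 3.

step 1: w=[0.2681, 0.3053, 0.3053, 0.1176, 0.0037, 0.0000, 0.0000, 0.0000]  mean=-1.4251  Neff=3.6742  idx=[0, 0, 1, 1, 1, 2, 2, 3]
step 2: w=[0.2365, 0.2365, 0.1222, 0.1222, 0.1222, 0.0788, 0.0788, 0.0026]  mean=-1.5577  Neff=5.9117  idx=[0, 0, 1, 1, 2, 3, 4, 6]
step 3: w=[0.1907, 0.1907, 0.1907, 0.1907, 0.0673, 0.0673, 0.0673, 0.0351]  mean=-1.6238  Neff=6.2368  idx=[0, 1, 1, 2, 3, 3, 5, 6]

resampled_idx = [0, 1, 1, 2, 3, 3, 5, 6]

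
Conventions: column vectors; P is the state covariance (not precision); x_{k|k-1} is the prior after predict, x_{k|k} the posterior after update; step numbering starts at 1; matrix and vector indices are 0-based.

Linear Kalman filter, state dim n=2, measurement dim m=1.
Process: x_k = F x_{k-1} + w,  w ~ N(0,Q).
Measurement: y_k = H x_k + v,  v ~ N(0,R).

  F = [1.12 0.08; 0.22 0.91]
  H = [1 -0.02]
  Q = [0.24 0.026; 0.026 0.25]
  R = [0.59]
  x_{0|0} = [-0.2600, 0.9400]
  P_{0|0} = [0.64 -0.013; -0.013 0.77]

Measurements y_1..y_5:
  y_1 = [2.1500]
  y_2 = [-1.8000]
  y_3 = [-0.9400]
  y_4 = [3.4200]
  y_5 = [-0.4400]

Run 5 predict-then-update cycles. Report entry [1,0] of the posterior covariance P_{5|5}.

P_post[1,0] = 0.1851

step 1: x^-=[-0.2160, 0.7982]  P^-=[1.0454 0.2263; 0.2263 0.9134]  S=[1.6267]  K=[0.6399; 0.1279]  nu=[2.3820]  x^+=[1.3081, 1.1028]  P^+=[0.3794 0.0932; 0.0932 0.8868]
step 2: x^-=[1.5533, 1.2913]  P^-=[0.7383 0.2806; 0.2806 1.0400]  S=[1.3175]  K=[0.5561; 0.1972]  nu=[-3.3275]  x^+=[-0.2971, 0.6350]  P^+=[0.3308 0.1361; 0.1361 0.9888]
step 3: x^-=[-0.2820, 0.5125]  P^-=[0.6857 0.3207; 0.3207 1.1393]  S=[1.2633]  K=[0.5377; 0.2358]  nu=[-0.6478]  x^+=[-0.6303, 0.3598]  P^+=[0.3205 0.1605; 0.1605 1.0691]
step 4: x^-=[-0.6771, 0.1887]  P^-=[0.6776 0.3492; 0.3492 1.2151]  S=[1.2541]  K=[0.5347; 0.2591]  nu=[4.1009]  x^+=[1.5157, 1.2511]  P^+=[0.3190 0.1755; 0.1755 1.1309]
step 5: x^-=[1.7977, 1.4720]  P^-=[0.6788 0.3689; 0.3689 1.2722]  S=[1.2546]  K=[0.5352; 0.2737]  nu=[-2.2082]  x^+=[0.6158, 0.8675]  P^+=[0.3195 0.1851; 0.1851 1.1782]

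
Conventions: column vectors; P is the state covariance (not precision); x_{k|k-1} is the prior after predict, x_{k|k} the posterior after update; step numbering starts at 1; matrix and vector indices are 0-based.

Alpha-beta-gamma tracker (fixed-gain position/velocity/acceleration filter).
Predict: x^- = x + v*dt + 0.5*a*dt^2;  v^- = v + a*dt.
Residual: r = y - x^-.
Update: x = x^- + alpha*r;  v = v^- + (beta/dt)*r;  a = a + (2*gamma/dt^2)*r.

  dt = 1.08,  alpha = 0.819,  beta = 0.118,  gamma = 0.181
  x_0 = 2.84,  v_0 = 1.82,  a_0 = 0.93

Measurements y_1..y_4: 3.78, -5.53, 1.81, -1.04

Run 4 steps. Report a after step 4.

step 1: x_pred=5.3480  r=-1.5680  x^+=4.0638  v^+=2.6531  a^+=0.4434
step 2: x_pred=7.1877  r=-12.7177  x^+=-3.2281  v^+=1.7424  a^+=-3.5037
step 3: x_pred=-3.3896  r=5.1996  x^+=0.8689  v^+=-1.4734  a^+=-1.8899
step 4: x_pred=-1.8247  r=0.7847  x^+=-1.1820  v^+=-3.4288  a^+=-1.6464

a_post = -1.6464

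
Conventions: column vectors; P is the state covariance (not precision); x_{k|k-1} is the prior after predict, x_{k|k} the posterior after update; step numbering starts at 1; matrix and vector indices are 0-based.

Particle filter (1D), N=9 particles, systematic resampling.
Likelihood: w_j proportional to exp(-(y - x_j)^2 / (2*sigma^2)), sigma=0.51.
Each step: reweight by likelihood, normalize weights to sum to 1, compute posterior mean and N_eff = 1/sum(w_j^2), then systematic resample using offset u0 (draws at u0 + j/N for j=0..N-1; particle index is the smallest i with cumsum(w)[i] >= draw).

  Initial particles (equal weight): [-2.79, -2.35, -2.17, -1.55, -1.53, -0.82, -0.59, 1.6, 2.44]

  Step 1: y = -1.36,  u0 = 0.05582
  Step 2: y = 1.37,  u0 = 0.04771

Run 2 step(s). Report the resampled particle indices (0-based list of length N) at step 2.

resampled_idx = [7, 8, 8, 8, 8, 8, 8, 8, 8]

step 1: w=[0.0061, 0.0471, 0.0879, 0.2893, 0.2934, 0.1770, 0.0992, 0.0000, 0.0000]  mean=-1.4194  Neff=4.5263  idx=[2, 3, 3, 3, 4, 4, 4, 5, 6]
step 2: w=[0.0000, 0.0001, 0.0001, 0.0001, 0.0001, 0.0001, 0.0001, 0.1376, 0.8617]  mean=-0.6223  Neff=1.3132  idx=[7, 8, 8, 8, 8, 8, 8, 8, 8]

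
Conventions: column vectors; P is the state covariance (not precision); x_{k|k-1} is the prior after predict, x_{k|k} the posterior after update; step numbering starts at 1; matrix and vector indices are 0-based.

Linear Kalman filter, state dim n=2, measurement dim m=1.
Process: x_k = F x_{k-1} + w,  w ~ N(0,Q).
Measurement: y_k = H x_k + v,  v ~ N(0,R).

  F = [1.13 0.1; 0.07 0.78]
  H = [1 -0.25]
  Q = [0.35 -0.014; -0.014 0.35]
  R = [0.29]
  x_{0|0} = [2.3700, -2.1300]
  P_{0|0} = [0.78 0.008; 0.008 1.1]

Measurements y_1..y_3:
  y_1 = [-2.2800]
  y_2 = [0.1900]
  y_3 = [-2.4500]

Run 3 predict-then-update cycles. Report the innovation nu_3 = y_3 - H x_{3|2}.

step 1: x^-=[2.4651, -1.4955]  P^-=[1.3588 0.1406; 0.1406 1.0239]  S=[1.6425]  K=[0.8059; -0.0702]  nu=[-5.1190]  x^+=[-1.6602, -1.1359]  P^+=[0.2921 0.2336; 0.2336 1.0158]
step 2: x^-=[-1.9896, -1.0022]  P^-=[0.7859 0.2959; 0.2959 0.9950]  S=[0.9902]  K=[0.7190; 0.0476]  nu=[1.9290]  x^+=[-0.6026, -0.9104]  P^+=[0.2740 0.2620; 0.2620 0.9927]
step 3: x^-=[-0.7719, -0.7523]  P^-=[0.7690 0.3179; 0.3179 0.9839]  S=[0.9616]  K=[0.7171; 0.0747]  nu=[-1.8661]  x^+=[-2.1102, -0.8918]  P^+=[0.2745 0.2663; 0.2663 0.9786]

innov = [-1.8661]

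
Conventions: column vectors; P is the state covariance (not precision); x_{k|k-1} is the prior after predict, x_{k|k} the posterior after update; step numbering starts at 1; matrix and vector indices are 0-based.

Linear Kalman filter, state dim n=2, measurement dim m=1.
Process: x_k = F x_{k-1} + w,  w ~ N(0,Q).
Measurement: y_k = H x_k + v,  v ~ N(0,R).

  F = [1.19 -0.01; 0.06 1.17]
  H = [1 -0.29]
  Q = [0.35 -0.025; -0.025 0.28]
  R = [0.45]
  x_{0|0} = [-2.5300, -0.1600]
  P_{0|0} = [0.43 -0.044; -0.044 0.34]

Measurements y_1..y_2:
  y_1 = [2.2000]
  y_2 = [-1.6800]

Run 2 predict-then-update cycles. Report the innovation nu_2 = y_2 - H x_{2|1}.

innov = [-2.4817]

step 1: x^-=[-3.0091, -0.3390]  P^-=[0.9600 -0.0595; -0.0595 0.7408]  S=[1.5068]  K=[0.6486; -0.1821]  nu=[5.1108]  x^+=[0.3055, -1.2695]  P^+=[0.3262 0.1184; 0.1184 0.6908]
step 2: x^-=[0.3763, -1.4670]  P^-=[0.8092 0.1550; 0.1550 1.2435]  S=[1.2738]  K=[0.5999; -0.1614]  nu=[-2.4817]  x^+=[-1.1126, -1.0664]  P^+=[0.3507 0.2784; 0.2784 1.2103]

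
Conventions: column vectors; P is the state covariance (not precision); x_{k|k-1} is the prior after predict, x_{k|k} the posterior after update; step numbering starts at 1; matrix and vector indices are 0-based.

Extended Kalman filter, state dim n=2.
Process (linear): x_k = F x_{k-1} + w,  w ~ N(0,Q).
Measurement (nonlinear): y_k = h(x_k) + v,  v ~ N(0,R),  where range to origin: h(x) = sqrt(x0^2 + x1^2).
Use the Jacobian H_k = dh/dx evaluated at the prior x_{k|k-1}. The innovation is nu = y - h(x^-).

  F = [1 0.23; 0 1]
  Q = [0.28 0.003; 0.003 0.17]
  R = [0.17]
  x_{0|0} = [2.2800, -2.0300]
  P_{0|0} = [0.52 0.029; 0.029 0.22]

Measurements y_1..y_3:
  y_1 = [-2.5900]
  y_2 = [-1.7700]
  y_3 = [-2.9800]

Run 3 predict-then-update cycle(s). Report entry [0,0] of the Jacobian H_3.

step 1: x^-=[1.8131, -2.0300]  P^-=[0.8250 0.0826; 0.0826 0.3900]  H_jac=[0.6661 -0.7458]  S=[0.6709]  K=[0.7273; -0.3515]  nu=[-5.3118]  x^+=[-2.0499, -0.1628]  P^+=[0.4701 0.2541; 0.2541 0.3071]
step 2: x^-=[-2.0874, -0.1628]  P^-=[0.8833 0.3278; 0.3278 0.4771]  H_jac=[-0.9970 -0.0778]  S=[1.1016]  K=[-0.8225; -0.3303]  nu=[-3.8637]  x^+=[1.0905, 1.1134]  P^+=[0.1380 0.0285; 0.0285 0.3569]
step 3: x^-=[1.3466, 1.1134]  P^-=[0.4500 0.1136; 0.1136 0.5269]  H_jac=[0.7707 0.6372]  S=[0.7628]  K=[0.5495; 0.5549]  nu=[-4.7272]  x^+=[-1.2513, -1.5099]  P^+=[0.2196 -0.1190; -0.1190 0.2920]

H_jac[0,0] = 0.7707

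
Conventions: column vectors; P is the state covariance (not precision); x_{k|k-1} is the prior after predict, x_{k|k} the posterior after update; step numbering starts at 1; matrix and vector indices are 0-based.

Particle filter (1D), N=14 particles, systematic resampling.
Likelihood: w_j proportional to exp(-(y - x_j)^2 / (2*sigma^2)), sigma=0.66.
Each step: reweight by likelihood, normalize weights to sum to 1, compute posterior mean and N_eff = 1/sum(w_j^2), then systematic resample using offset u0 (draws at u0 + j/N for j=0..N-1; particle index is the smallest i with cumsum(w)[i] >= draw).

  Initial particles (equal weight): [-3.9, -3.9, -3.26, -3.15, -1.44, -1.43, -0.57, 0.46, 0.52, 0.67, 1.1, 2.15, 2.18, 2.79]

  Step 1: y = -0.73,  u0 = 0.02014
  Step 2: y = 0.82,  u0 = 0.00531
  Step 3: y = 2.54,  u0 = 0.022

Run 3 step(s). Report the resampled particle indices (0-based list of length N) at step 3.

step 1: w=[0.0000, 0.0000, 0.0002, 0.0005, 0.2162, 0.2197, 0.3744, 0.0759, 0.0641, 0.0406, 0.0083, 0.0000, 0.0000, 0.0000]  mean=-0.7365  Neff=4.0522  idx=[4, 4, 4, 5, 5, 5, 6, 6, 6, 6, 6, 6, 7, 8]
step 2: w=[0.0012, 0.0012, 0.0012, 0.0012, 0.0012, 0.0012, 0.0447, 0.0447, 0.0447, 0.0447, 0.0447, 0.0447, 0.3540, 0.3705]  mean=0.1922  Neff=3.6418  idx=[4, 7, 9, 10, 12, 12, 12, 12, 12, 13, 13, 13, 13, 13]
step 3: w=[0.0000, 0.0002, 0.0002, 0.0002, 0.0859, 0.0859, 0.0859, 0.0859, 0.0859, 0.1140, 0.1140, 0.1140, 0.1140, 0.1140]  mean=0.4936  Neff=9.8180  idx=[4, 5, 5, 6, 7, 8, 9, 9, 10, 11, 11, 12, 12, 13]

resampled_idx = [4, 5, 5, 6, 7, 8, 9, 9, 10, 11, 11, 12, 12, 13]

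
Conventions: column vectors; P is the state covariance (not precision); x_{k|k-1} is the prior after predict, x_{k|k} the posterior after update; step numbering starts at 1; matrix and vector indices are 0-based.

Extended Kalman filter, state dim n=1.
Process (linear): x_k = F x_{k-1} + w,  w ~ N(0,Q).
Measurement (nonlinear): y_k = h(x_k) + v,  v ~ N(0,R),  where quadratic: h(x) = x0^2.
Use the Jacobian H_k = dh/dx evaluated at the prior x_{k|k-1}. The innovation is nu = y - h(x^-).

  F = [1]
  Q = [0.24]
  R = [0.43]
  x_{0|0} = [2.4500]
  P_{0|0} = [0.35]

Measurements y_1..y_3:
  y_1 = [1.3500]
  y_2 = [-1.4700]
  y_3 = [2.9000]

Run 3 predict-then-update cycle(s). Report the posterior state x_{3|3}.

x_post = [1.5114]

step 1: x^-=[2.4500]  P^-=[0.5900]  H_jac=[4.9000]  S=[14.5959]  K=[0.1981]  nu=[-4.6525]  x^+=[1.5285]  P^+=[0.0174]
step 2: x^-=[1.5285]  P^-=[0.2574]  H_jac=[3.0570]  S=[2.8352]  K=[0.2775]  nu=[-3.8063]  x^+=[0.4722]  P^+=[0.0390]
step 3: x^-=[0.4722]  P^-=[0.2790]  H_jac=[0.9444]  S=[0.6789]  K=[0.3882]  nu=[2.6770]  x^+=[1.5114]  P^+=[0.1767]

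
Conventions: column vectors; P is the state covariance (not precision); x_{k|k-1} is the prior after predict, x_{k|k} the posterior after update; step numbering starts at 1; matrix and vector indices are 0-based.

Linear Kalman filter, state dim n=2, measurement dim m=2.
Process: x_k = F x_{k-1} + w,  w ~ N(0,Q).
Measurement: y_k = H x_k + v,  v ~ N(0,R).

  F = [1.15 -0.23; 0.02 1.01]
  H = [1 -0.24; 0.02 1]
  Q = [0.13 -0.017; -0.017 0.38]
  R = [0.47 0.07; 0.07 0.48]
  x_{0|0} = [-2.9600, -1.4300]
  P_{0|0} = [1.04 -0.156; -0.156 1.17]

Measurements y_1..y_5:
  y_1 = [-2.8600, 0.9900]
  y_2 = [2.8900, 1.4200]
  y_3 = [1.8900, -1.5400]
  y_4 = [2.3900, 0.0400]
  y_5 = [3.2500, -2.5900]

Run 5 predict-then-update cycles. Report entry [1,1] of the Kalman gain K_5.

K[1,1] = 0.5634

step 1: x^-=[-3.0751, -1.5035]  P^-=[1.6498 -0.4453; -0.4453 1.5676]  S=[2.4239 -0.7164; -0.7164 2.0305]  K=[0.7421 0.0588; -0.1251 0.7235]  nu=[-0.1457, 2.5550]  x^+=[-3.0331, 0.3633]  P^+=[0.3704 0.0728; 0.0728 0.3371]
step 2: x^-=[-3.5716, 0.3063]  P^-=[0.5992 -0.0026; -0.0026 0.7269]  S=[1.1123 -0.0951; -0.0951 1.2071]  K=[0.5436 0.0506; -0.1085 0.5936]  nu=[6.5351, 1.1851]  x^+=[0.0406, 0.3011]  P^+=[0.2727 0.0569; 0.0569 0.2762]
step 3: x^-=[-0.0226, 0.3049]  P^-=[0.4751 -0.0091; -0.0091 0.6642]  S=[0.9877 -0.0890; -0.0890 1.1440]  K=[0.4867 0.0382; -0.1192 0.5711]  nu=[1.9858, -1.8444]  x^+=[0.8734, -0.9852]  P^+=[0.2428 0.0475; 0.0475 0.2649]
step 4: x^-=[1.2310, -0.9776]  P^-=[0.4400 -0.0179; -0.0179 0.6522]  S=[0.9562 -0.0956; -0.0956 1.1317]  K=[0.4678 0.0314; -0.1259 0.5654]  nu=[0.9244, 0.9929]  x^+=[1.6946, -0.5326]  P^+=[0.2324 0.0432; 0.0432 0.2617]
step 5: x^-=[2.0713, -0.5040]  P^-=[0.4284 -0.0225; -0.0225 0.6488]  S=[0.9466 -0.0995; -0.0995 1.1281]  K=[0.4613 0.0284; -0.1290 0.5634]  nu=[1.0577, -2.1274]  x^+=[2.4989, -1.8390]  P^+=[0.2287 0.0413; 0.0413 0.2606]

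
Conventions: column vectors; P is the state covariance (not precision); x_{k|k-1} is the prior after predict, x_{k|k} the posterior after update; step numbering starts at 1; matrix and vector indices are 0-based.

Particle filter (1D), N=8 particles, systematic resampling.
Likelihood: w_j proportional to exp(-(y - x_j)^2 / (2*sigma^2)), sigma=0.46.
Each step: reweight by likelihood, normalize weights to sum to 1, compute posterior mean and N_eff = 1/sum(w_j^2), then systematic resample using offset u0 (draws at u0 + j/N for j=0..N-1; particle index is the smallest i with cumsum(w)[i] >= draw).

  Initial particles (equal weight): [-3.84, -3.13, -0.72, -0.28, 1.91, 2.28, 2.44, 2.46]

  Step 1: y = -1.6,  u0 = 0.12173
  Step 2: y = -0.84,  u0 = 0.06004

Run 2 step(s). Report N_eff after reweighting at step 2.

step 1: w=[0.0000, 0.0219, 0.8879, 0.0902, 0.0000, 0.0000, 0.0000, 0.0000]  mean=-0.7333  Neff=1.2548  idx=[2, 2, 2, 2, 2, 2, 2, 3]
step 2: w=[0.1335, 0.1335, 0.1335, 0.1335, 0.1335, 0.1335, 0.1335, 0.0658]  mean=-0.6910  Neff=7.7517  idx=[0, 1, 2, 3, 4, 5, 6, 7]

N_eff = 7.7517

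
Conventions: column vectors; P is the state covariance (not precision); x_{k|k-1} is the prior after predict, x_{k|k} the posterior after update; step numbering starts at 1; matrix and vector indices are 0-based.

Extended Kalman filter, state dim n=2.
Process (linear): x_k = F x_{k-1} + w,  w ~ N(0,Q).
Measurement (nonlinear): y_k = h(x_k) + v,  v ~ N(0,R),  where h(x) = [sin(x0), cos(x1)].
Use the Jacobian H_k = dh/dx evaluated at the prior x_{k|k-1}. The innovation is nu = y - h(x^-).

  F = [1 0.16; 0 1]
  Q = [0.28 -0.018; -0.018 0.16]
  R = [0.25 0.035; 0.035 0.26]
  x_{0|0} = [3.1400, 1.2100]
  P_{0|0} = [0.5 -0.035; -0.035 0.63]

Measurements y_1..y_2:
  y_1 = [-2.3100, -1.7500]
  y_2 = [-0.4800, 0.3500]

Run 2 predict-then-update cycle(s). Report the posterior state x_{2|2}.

x_post = [5.4514, 2.3087]

step 1: x^-=[3.3336, 1.2100]  P^-=[0.7849 0.0478; 0.0478 0.7900]  H_jac=[-0.9816 0.0000; 0.0000 -0.9356]  S=[1.0063 0.0789; 0.0789 0.9515]  K=[-0.7669 0.0166; 0.0144 -0.7780]  nu=[-2.1192, -2.1030]  x^+=[4.9240, 2.8156]  P^+=[0.1947 0.0241; 0.0241 0.2157]
step 2: x^-=[5.3745, 2.8156]  P^-=[0.4880 0.0406; 0.0406 0.3757]  H_jac=[0.6148 0.0000; 0.0000 -0.3202]  S=[0.4344 0.0270; 0.0270 0.2985]  K=[0.6972 -0.1066; 0.0830 -0.4105]  nu=[0.3087, 1.2973]  x^+=[5.4514, 2.3087]  P^+=[0.2774 0.0104; 0.0104 0.3242]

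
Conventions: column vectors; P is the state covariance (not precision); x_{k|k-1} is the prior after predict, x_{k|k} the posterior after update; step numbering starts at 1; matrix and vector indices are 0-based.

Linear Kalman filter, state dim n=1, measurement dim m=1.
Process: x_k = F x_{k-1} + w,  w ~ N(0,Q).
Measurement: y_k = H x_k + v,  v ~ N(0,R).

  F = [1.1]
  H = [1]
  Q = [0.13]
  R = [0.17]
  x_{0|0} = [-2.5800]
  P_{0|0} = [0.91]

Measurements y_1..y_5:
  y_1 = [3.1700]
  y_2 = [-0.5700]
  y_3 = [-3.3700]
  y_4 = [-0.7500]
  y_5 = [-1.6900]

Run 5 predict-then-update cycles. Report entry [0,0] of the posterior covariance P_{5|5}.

step 1: x^-=[-2.8380]  P^-=[1.2311]  S=[1.4011]  K=[0.8787]  nu=[6.0080]  x^+=[2.4410]  P^+=[0.1494]
step 2: x^-=[2.6851]  P^-=[0.3107]  S=[0.4807]  K=[0.6464]  nu=[-3.2551]  x^+=[0.5811]  P^+=[0.1099]
step 3: x^-=[0.6392]  P^-=[0.2630]  S=[0.4330]  K=[0.6074]  nu=[-4.0092]  x^+=[-1.7958]  P^+=[0.1033]
step 4: x^-=[-1.9754]  P^-=[0.2549]  S=[0.4249]  K=[0.5999]  nu=[1.2254]  x^+=[-1.2402]  P^+=[0.1020]
step 5: x^-=[-1.3643]  P^-=[0.2534]  S=[0.4234]  K=[0.5985]  nu=[-0.3257]  x^+=[-1.5592]  P^+=[0.1017]

P_post[0,0] = 0.1017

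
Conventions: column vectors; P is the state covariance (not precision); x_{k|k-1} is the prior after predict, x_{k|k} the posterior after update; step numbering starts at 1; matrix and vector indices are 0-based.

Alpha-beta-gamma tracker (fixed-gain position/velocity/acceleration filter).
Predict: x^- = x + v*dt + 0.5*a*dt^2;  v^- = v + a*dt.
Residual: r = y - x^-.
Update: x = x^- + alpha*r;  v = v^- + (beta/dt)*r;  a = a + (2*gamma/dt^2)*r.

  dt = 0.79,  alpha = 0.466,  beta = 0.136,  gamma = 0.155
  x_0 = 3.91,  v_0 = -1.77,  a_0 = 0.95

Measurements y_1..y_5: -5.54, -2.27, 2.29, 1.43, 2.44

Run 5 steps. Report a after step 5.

step 1: x_pred=2.8081  r=-8.3481  x^+=-1.0821  v^+=-2.4566  a^+=-3.1967
step 2: x_pred=-4.0204  r=1.7504  x^+=-3.2047  v^+=-4.6807  a^+=-2.3272
step 3: x_pred=-7.6286  r=9.9186  x^+=-3.0066  v^+=-4.8117  a^+=2.5995
step 4: x_pred=-5.9966  r=7.4266  x^+=-2.5358  v^+=-1.4796  a^+=6.2884
step 5: x_pred=-1.7423  r=4.1823  x^+=0.2066  v^+=4.2083  a^+=8.3659

a_post = 8.3659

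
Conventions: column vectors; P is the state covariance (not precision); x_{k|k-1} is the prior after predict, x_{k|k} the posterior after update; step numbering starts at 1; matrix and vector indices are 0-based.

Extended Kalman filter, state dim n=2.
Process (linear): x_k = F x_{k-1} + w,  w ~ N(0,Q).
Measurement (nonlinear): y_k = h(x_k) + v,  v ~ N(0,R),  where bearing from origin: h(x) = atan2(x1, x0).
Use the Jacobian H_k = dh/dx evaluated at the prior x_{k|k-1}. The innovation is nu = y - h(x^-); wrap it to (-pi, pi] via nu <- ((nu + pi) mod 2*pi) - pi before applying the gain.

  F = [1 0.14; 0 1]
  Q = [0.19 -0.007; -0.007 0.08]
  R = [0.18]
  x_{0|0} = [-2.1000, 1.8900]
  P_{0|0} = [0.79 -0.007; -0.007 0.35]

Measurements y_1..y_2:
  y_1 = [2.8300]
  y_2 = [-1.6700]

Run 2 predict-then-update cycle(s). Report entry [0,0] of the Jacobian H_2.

H_jac[0,0] = -0.2364

step 1: x^-=[-1.8354, 1.8900]  P^-=[0.9849 0.0350; 0.0350 0.4300]  H_jac=[-0.2723 -0.2644]  S=[0.2881]  K=[-0.9629; -0.4277]  nu=[0.4885]  x^+=[-2.3057, 1.6811]  P^+=[0.7177 -0.0837; -0.0837 0.3773]
step 2: x^-=[-2.0704, 1.6811]  P^-=[0.8917 -0.0378; -0.0378 0.4573]  H_jac=[-0.2364 -0.2911]  S=[0.2634]  K=[-0.7585; -0.4715]  nu=[2.1536]  x^+=[-3.7038, 0.6657]  P^+=[0.7402 -0.1320; -0.1320 0.3987]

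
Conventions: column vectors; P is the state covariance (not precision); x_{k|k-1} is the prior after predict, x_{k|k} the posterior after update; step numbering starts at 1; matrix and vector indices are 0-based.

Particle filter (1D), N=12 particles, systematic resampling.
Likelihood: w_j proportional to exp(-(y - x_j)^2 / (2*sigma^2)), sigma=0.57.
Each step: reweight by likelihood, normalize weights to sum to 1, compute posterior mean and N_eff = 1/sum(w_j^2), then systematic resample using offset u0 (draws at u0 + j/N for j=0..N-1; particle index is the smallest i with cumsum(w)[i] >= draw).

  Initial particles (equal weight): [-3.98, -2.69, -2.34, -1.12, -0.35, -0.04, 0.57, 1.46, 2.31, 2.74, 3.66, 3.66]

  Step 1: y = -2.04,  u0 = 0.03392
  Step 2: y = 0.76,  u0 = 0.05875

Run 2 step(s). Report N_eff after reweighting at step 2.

N_eff = 2.0011

step 1: w=[0.0018, 0.3103, 0.5176, 0.1616, 0.0073, 0.0013, 0.0000, 0.0000, 0.0000, 0.0000, 0.0000, 0.0000]  mean=-2.2369  Neff=2.5613  idx=[1, 1, 1, 1, 2, 2, 2, 2, 2, 2, 3, 3]
step 2: w=[0.0000, 0.0000, 0.0000, 0.0000, 0.0000, 0.0000, 0.0000, 0.0000, 0.0000, 0.0000, 0.4999, 0.4999]  mean=-1.1203  Neff=2.0011  idx=[10, 10, 10, 10, 10, 10, 11, 11, 11, 11, 11, 11]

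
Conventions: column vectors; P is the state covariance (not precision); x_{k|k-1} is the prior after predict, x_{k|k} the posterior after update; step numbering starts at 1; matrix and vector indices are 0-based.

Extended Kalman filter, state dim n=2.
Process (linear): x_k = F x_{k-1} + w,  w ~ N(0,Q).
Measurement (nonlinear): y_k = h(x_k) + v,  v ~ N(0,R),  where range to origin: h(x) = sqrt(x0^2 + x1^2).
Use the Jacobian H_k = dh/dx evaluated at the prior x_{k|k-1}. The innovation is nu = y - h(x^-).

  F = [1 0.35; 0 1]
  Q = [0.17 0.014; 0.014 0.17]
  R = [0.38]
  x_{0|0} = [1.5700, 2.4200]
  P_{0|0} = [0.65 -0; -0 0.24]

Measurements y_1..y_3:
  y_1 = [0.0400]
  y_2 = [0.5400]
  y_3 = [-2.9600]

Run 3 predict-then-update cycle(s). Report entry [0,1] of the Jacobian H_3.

H_jac[0,1] = 0.7402

step 1: x^-=[2.4170, 2.4200]  P^-=[0.8494 0.0980; 0.0980 0.4100]  H_jac=[0.7067 0.7075]  S=[1.1074]  K=[0.6046; 0.3245]  nu=[-3.3803]  x^+=[0.3732, 1.3231]  P^+=[0.4446 -0.1193; -0.1193 0.2934]
step 2: x^-=[0.8363, 1.3231]  P^-=[0.5670 -0.0026; -0.0026 0.4634]  H_jac=[0.5343 0.8453]  S=[0.8706]  K=[0.3454; 0.4483]  nu=[-1.0253]  x^+=[0.4821, 0.8635]  P^+=[0.4631 -0.1374; -0.1374 0.2884]
step 3: x^-=[0.7843, 0.8635]  P^-=[0.5722 -0.0225; -0.0225 0.4584]  H_jac=[0.6724 0.7402]  S=[0.8675]  K=[0.4244; 0.3737]  nu=[-4.1265]  x^+=[-0.9668, -0.6787]  P^+=[0.4160 -0.1601; -0.1601 0.3372]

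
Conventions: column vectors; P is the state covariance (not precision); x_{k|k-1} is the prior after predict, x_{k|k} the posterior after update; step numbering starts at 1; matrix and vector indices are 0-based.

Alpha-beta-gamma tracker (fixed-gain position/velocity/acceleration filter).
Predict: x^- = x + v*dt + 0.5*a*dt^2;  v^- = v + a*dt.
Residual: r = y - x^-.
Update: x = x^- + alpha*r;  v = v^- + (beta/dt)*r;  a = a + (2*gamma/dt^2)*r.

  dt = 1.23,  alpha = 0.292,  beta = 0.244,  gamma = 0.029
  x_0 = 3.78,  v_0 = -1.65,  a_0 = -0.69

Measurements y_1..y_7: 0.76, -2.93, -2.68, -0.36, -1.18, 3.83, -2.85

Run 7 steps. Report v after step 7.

v_post = 2.7422

step 1: x_pred=1.2285  r=-0.4685  x^+=1.0917  v^+=-2.5916  a^+=-0.7080
step 2: x_pred=-2.6315  r=-0.2985  x^+=-2.7187  v^+=-3.5217  a^+=-0.7194
step 3: x_pred=-7.5945  r=4.9145  x^+=-6.1595  v^+=-3.4316  a^+=-0.5310
step 4: x_pred=-10.7820  r=10.4220  x^+=-7.7388  v^+=-2.0173  a^+=-0.1314
step 5: x_pred=-10.3195  r=9.1395  x^+=-7.6508  v^+=-0.3659  a^+=0.2189
step 6: x_pred=-7.9352  r=11.7652  x^+=-4.4998  v^+=2.2373  a^+=0.6700
step 7: x_pred=-1.2411  r=-1.6089  x^+=-1.7109  v^+=2.7422  a^+=0.6083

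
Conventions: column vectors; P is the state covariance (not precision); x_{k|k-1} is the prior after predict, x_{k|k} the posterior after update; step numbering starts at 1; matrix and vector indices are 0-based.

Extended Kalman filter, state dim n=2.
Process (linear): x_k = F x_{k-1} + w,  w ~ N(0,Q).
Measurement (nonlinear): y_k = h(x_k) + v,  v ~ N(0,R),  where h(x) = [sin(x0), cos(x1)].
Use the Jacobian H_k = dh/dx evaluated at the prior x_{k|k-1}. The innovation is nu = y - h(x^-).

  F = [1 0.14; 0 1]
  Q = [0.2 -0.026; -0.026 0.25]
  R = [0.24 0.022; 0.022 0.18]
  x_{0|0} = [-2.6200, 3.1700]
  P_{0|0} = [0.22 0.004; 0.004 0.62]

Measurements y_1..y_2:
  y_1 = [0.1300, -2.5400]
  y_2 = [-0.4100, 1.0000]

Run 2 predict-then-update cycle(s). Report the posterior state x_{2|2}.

x_post = [-2.6538, 0.5363]

step 1: x^-=[-2.1762, 3.1700]  P^-=[0.4333 0.0648; 0.0648 0.8700]  H_jac=[-0.5691 0.0000; 0.0000 0.0284]  S=[0.3803 0.0210; 0.0210 0.1807]  K=[-0.6531 0.0859; -0.1052 0.1489]  nu=[0.9523, -1.5404]  x^+=[-2.9304, 2.8404]  P^+=[0.2721 0.0386; 0.0386 0.8624]
step 2: x^-=[-2.5328, 2.8404]  P^-=[0.4998 0.1333; 0.1333 1.1124]  H_jac=[-0.8203 0.0000; 0.0000 -0.2966]  S=[0.5763 0.0544; 0.0544 0.2779]  K=[-0.7111 -0.0030; -0.0791 -1.1720]  nu=[0.1619, 1.9550]  x^+=[-2.6538, 0.5363]  P^+=[0.2081 0.0546; 0.0546 0.7170]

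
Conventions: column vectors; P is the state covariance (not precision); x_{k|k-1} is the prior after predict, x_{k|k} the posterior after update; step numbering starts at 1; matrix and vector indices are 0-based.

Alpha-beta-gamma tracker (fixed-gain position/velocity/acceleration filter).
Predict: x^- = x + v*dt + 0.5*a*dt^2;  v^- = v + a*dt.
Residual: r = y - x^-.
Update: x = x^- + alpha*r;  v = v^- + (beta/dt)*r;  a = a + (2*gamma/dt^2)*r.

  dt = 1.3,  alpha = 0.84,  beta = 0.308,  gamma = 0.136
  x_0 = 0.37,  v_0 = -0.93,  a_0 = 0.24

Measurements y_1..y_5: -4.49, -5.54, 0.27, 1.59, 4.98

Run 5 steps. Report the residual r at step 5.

resid = 0.2750

step 1: x_pred=-0.6362  r=-3.8538  x^+=-3.8734  v^+=-1.5311  a^+=-0.3803
step 2: x_pred=-6.1851  r=0.6451  x^+=-5.6432  v^+=-1.8726  a^+=-0.2764
step 3: x_pred=-8.3111  r=8.5811  x^+=-1.1030  v^+=-0.1989  a^+=1.1047
step 4: x_pred=-0.4280  r=2.0180  x^+=1.2671  v^+=1.7153  a^+=1.4295
step 5: x_pred=4.7050  r=0.2750  x^+=4.9360  v^+=3.6388  a^+=1.4737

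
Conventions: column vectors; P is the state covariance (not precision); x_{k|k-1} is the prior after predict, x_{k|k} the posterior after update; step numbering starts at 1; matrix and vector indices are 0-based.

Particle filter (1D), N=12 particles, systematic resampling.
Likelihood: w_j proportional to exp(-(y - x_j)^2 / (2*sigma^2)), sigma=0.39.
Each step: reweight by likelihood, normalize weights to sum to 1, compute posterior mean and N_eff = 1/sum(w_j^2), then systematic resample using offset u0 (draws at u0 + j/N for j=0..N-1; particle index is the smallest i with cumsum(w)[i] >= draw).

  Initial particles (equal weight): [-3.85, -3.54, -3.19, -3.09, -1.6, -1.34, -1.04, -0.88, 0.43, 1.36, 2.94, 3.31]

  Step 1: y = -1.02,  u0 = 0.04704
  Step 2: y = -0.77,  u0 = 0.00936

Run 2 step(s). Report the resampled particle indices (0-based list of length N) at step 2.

resampled_idx = [0, 2, 4, 5, 6, 6, 7, 8, 9, 9, 10, 11]

step 1: w=[0.0000, 0.0000, 0.0000, 0.0000, 0.1110, 0.2395, 0.3349, 0.3144, 0.0003, 0.0000, 0.0000, 0.0000]  mean=-1.1232  Neff=3.5635  idx=[4, 5, 5, 5, 6, 6, 6, 6, 7, 7, 7, 7]
step 2: w=[0.0128, 0.0423, 0.0423, 0.0423, 0.0968, 0.0968, 0.0968, 0.0968, 0.1183, 0.1183, 0.1183, 0.1183]  mean=-1.0095  Neff=10.1039  idx=[0, 2, 4, 5, 6, 6, 7, 8, 9, 9, 10, 11]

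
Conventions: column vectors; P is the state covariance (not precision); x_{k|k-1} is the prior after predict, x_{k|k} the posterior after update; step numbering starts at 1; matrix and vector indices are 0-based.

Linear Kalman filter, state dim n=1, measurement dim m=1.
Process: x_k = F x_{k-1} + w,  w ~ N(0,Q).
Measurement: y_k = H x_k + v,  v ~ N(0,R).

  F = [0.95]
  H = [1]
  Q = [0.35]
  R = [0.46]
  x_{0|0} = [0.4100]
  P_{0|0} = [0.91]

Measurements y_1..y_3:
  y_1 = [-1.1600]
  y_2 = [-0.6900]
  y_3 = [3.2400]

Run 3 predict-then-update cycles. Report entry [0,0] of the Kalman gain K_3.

K[0,0] = 0.5631

step 1: x^-=[0.3895]  P^-=[1.1713]  S=[1.6313]  K=[0.7180]  nu=[-1.5495]  x^+=[-0.7231]  P^+=[0.3303]
step 2: x^-=[-0.6869]  P^-=[0.6481]  S=[1.1081]  K=[0.5849]  nu=[-0.0031]  x^+=[-0.6887]  P^+=[0.2690]
step 3: x^-=[-0.6543]  P^-=[0.5928]  S=[1.0528]  K=[0.5631]  nu=[3.8943]  x^+=[1.5385]  P^+=[0.2590]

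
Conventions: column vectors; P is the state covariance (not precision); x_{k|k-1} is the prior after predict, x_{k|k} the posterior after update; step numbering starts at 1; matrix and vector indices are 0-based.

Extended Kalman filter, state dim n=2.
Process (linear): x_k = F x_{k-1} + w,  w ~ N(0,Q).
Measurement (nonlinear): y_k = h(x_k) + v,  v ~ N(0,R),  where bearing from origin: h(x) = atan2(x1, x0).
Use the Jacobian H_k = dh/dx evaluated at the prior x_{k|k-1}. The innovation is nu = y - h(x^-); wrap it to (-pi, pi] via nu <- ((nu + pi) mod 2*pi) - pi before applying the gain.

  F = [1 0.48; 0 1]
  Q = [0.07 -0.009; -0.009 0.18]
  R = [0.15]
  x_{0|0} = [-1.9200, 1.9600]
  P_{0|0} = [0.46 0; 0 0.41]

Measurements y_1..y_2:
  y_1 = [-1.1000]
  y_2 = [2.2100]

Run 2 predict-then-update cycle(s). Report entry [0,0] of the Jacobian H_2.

step 1: x^-=[-0.9792, 1.9600]  P^-=[0.6245 0.1878; 0.1878 0.5900]  H_jac=[-0.4083 -0.2040]  S=[0.3099]  K=[-0.9463; -0.6357]  nu=[-3.1341]  x^+=[1.9865, 3.9524]  P^+=[0.3470 0.0014; 0.0014 0.4647]
step 2: x^-=[3.8836, 3.9524]  P^-=[0.5253 0.2154; 0.2154 0.6447]  H_jac=[-0.1287 0.1265]  S=[0.1620]  K=[-0.2492; 0.3322]  nu=[1.4158]  x^+=[3.5308, 4.4227]  P^+=[0.5153 0.2289; 0.2289 0.6269]

H_jac[0,0] = -0.1287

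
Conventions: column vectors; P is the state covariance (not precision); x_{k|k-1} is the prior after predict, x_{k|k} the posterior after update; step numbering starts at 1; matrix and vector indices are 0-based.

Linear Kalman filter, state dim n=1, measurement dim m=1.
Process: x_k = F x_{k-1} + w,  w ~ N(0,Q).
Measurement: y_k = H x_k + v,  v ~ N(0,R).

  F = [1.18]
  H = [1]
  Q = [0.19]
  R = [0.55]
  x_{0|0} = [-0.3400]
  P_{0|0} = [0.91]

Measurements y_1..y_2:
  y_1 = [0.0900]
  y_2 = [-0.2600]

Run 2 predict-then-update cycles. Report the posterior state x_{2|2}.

x_post = [-0.1720]

step 1: x^-=[-0.4012]  P^-=[1.4571]  S=[2.0071]  K=[0.7260]  nu=[0.4912]  x^+=[-0.0446]  P^+=[0.3993]
step 2: x^-=[-0.0526]  P^-=[0.7460]  S=[1.2960]  K=[0.5756]  nu=[-0.2074]  x^+=[-0.1720]  P^+=[0.3166]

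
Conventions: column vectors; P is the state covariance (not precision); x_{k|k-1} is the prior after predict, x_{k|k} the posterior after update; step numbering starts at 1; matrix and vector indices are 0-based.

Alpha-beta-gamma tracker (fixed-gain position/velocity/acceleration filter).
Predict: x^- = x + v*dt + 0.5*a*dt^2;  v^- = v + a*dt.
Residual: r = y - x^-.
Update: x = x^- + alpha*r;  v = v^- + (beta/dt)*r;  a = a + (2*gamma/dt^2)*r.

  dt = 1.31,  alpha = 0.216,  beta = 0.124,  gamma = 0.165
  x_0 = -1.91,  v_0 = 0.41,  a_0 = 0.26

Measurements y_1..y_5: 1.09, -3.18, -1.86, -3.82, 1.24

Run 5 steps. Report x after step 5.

step 1: x_pred=-1.1498  r=2.2398  x^+=-0.6660  v^+=0.9626  a^+=0.6907
step 2: x_pred=1.1877  r=-4.3677  x^+=0.2443  v^+=1.4540  a^+=-0.1492
step 3: x_pred=2.0210  r=-3.8810  x^+=1.1827  v^+=0.8912  a^+=-0.8955
step 4: x_pred=1.5818  r=-5.4018  x^+=0.4150  v^+=-0.7932  a^+=-1.9342
step 5: x_pred=-2.2837  r=3.5237  x^+=-1.5226  v^+=-2.9935  a^+=-1.2566

x_post = -1.5226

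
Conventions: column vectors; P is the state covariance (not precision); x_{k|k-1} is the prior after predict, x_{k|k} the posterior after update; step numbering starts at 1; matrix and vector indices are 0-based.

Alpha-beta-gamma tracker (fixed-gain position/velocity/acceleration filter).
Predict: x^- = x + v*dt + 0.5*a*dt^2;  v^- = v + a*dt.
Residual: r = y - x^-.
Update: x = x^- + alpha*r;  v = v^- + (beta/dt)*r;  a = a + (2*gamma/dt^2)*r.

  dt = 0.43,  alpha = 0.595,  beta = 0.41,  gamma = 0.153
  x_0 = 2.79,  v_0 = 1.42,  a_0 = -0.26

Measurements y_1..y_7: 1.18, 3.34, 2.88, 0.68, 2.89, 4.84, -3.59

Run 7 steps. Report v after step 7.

v_post = -2.8588

step 1: x_pred=3.3766  r=-2.1966  x^+=2.0696  v^+=-0.7862  a^+=-3.8952
step 2: x_pred=1.3714  r=1.9686  x^+=2.5427  v^+=-0.5841  a^+=-0.6373
step 3: x_pred=2.2326  r=0.6474  x^+=2.6178  v^+=-0.2409  a^+=0.4340
step 4: x_pred=2.5543  r=-1.8743  x^+=1.4391  v^+=-1.8415  a^+=-2.6679
step 5: x_pred=0.4006  r=2.4894  x^+=1.8818  v^+=-0.6151  a^+=1.4519
step 6: x_pred=1.7515  r=3.0885  x^+=3.5892  v^+=2.9540  a^+=6.5631
step 7: x_pred=5.4662  r=-9.0562  x^+=0.0777  v^+=-2.8588  a^+=-8.4244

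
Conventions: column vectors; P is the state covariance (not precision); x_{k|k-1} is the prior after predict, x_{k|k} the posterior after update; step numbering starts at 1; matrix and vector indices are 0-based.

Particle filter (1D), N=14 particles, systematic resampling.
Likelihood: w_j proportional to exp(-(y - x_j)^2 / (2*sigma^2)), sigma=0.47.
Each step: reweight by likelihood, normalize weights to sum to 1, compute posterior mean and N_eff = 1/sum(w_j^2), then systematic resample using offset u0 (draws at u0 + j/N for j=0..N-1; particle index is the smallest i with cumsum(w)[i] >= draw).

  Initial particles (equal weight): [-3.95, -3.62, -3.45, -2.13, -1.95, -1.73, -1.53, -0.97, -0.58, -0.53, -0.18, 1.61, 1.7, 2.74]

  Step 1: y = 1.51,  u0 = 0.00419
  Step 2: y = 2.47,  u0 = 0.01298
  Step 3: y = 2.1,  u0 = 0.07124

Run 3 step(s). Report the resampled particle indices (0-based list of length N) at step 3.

resampled_idx = [1, 2, 3, 4, 5, 6, 7, 8, 9, 10, 11, 12, 13, 13]

step 1: w=[0.0000, 0.0000, 0.0000, 0.0000, 0.0000, 0.0000, 0.0000, 0.0000, 0.0000, 0.0000, 0.0008, 0.5056, 0.4766, 0.0168]  mean=1.6703  Neff=2.0698  idx=[11, 11, 11, 11, 11, 11, 11, 11, 12, 12, 12, 12, 12, 12]
step 2: w=[0.0611, 0.0611, 0.0611, 0.0611, 0.0611, 0.0611, 0.0611, 0.0611, 0.0852, 0.0852, 0.0852, 0.0852, 0.0852, 0.0852]  mean=1.6560  Neff=13.6213  idx=[0, 1, 2, 3, 4, 6, 7, 8, 9, 9, 10, 11, 12, 13]
step 3: w=[0.0650, 0.0650, 0.0650, 0.0650, 0.0650, 0.0650, 0.0650, 0.0779, 0.0779, 0.0779, 0.0779, 0.0779, 0.0779, 0.0779]  mean=1.6591  Neff=13.8865  idx=[1, 2, 3, 4, 5, 6, 7, 8, 9, 10, 11, 12, 13, 13]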